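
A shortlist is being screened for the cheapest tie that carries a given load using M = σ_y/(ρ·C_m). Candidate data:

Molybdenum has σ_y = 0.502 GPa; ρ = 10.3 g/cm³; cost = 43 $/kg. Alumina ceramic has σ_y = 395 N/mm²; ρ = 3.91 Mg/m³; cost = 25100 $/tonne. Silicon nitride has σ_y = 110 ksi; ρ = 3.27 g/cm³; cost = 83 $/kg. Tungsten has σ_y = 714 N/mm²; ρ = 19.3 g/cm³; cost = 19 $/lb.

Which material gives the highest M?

alumina ceramic

Normalizing units and computing the index:
  molybdenum: σ_y = 502.0 MPa, ρ = 10300 kg/m³, cost = 43.00 $/kg
  alumina ceramic: σ_y = 395.0 MPa, ρ = 3910 kg/m³, cost = 25.10 $/kg
  silicon nitride: σ_y = 758.4 MPa, ρ = 3270 kg/m³, cost = 83.00 $/kg
  tungsten: σ_y = 714.0 MPa, ρ = 19300 kg/m³, cost = 41.89 $/kg
  alumina ceramic: M = 4.02 kN·m per $
  silicon nitride: M = 2.79 kN·m per $
  molybdenum: M = 1.13 kN·m per $
  tungsten: M = 0.883 kN·m per $
The maximum is for alumina ceramic.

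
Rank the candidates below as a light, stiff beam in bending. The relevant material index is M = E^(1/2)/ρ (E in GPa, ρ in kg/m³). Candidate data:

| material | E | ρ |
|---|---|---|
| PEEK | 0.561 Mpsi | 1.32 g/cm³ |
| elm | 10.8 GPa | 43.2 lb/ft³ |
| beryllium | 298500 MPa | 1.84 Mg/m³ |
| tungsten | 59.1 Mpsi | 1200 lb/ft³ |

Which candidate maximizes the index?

beryllium

After converting to SI:
  PEEK: E = 3.868 GPa, ρ = 1320 kg/m³
  elm: E = 10.80 GPa, ρ = 692.0 kg/m³
  beryllium: E = 298.5 GPa, ρ = 1840 kg/m³
  tungsten: E = 407.5 GPa, ρ = 19220 kg/m³
  beryllium: M = 9.39×10⁻³
  elm: M = 4.75×10⁻³
  PEEK: M = 1.49×10⁻³
  tungsten: M = 1.05×10⁻³
Beryllium has the largest M.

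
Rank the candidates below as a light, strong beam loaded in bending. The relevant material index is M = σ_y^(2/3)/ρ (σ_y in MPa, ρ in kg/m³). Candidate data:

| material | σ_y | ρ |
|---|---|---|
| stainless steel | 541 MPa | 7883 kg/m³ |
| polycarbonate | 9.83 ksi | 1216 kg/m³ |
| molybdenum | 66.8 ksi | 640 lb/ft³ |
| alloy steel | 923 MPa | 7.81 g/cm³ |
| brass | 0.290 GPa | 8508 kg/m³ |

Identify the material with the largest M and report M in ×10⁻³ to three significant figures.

polycarbonate, M = 13.7×10⁻³

In SI units:
  stainless steel: σ_y = 541.0 MPa, ρ = 7883 kg/m³
  polycarbonate: σ_y = 67.78 MPa, ρ = 1216 kg/m³
  molybdenum: σ_y = 460.6 MPa, ρ = 10250 kg/m³
  alloy steel: σ_y = 923.0 MPa, ρ = 7810 kg/m³
  brass: σ_y = 290.0 MPa, ρ = 8508 kg/m³
  polycarbonate: M = 13.7×10⁻³
  alloy steel: M = 12.1×10⁻³
  stainless steel: M = 8.42×10⁻³
  molybdenum: M = 5.82×10⁻³
  brass: M = 5.15×10⁻³
Polycarbonate ranks first.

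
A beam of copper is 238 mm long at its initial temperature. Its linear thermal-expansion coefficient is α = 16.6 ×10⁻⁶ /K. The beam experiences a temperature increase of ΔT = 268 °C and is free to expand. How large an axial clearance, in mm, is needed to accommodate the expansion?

ΔL = α·L₀·ΔT = 16.6×10⁻⁶ × 238 mm × 268.0 K = 1.06 mm.

1.06 mm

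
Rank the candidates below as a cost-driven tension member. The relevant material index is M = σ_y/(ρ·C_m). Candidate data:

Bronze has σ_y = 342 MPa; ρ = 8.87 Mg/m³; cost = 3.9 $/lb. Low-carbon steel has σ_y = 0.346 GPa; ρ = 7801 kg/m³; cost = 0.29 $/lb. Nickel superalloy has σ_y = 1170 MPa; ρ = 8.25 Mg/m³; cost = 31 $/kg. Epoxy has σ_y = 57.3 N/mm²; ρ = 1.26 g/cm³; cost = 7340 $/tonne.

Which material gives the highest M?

low-carbon steel

After converting to SI:
  bronze: σ_y = 342.0 MPa, ρ = 8870 kg/m³, cost = 8.598 $/kg
  low-carbon steel: σ_y = 346.0 MPa, ρ = 7801 kg/m³, cost = 0.6393 $/kg
  nickel superalloy: σ_y = 1170 MPa, ρ = 8250 kg/m³, cost = 31.00 $/kg
  epoxy: σ_y = 57.30 MPa, ρ = 1260 kg/m³, cost = 7.340 $/kg
  low-carbon steel: M = 69.4 kN·m per $
  epoxy: M = 6.20 kN·m per $
  nickel superalloy: M = 4.57 kN·m per $
  bronze: M = 4.48 kN·m per $
Low-carbon steel ranks first.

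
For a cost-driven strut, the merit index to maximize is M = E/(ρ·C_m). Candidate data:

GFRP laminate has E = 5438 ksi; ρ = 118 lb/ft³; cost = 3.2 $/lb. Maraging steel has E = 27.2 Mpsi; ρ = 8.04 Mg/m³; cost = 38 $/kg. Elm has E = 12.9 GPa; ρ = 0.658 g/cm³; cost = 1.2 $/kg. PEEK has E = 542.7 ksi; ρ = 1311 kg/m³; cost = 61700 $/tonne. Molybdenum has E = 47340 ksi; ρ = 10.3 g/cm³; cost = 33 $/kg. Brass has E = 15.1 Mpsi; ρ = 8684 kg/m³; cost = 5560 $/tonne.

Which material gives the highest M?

elm

In SI units:
  GFRP laminate: E = 37.49 GPa, ρ = 1890 kg/m³, cost = 7.055 $/kg
  maraging steel: E = 187.5 GPa, ρ = 8040 kg/m³, cost = 38.00 $/kg
  elm: E = 12.90 GPa, ρ = 658.0 kg/m³, cost = 1.200 $/kg
  PEEK: E = 3.742 GPa, ρ = 1311 kg/m³, cost = 61.70 $/kg
  molybdenum: E = 326.4 GPa, ρ = 10300 kg/m³, cost = 33.00 $/kg
  brass: E = 104.1 GPa, ρ = 8684 kg/m³, cost = 5.560 $/kg
  elm: M = 16.3 MN·m per $
  GFRP laminate: M = 2.81 MN·m per $
  brass: M = 2.16 MN·m per $
  molybdenum: M = 0.960 MN·m per $
  maraging steel: M = 0.614 MN·m per $
  PEEK: M = 0.0463 MN·m per $
Elm ranks first.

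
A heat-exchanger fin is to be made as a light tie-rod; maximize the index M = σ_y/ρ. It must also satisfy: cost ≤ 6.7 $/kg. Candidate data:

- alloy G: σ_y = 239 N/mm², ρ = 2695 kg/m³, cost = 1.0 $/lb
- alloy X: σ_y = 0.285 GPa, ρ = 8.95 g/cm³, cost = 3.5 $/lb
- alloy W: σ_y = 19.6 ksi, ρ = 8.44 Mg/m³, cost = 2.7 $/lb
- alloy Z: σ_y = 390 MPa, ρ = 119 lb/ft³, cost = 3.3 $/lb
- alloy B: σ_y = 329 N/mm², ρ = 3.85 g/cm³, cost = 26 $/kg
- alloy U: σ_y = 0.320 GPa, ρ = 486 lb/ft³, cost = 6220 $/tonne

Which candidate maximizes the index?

Screen on constraints: cost ≤ 6.7 $/kg. Survivors: alloy G, alloy W, alloy U.
In SI units:
  alloy G: σ_y = 239.0 MPa, ρ = 2695 kg/m³
  alloy W: σ_y = 135.1 MPa, ρ = 8440 kg/m³
  alloy U: σ_y = 320.0 MPa, ρ = 7785 kg/m³
  alloy G: M = 88.7 kN·m/kg
  alloy U: M = 41.1 kN·m/kg
  alloy W: M = 16.0 kN·m/kg
The maximum is for alloy G.

alloy G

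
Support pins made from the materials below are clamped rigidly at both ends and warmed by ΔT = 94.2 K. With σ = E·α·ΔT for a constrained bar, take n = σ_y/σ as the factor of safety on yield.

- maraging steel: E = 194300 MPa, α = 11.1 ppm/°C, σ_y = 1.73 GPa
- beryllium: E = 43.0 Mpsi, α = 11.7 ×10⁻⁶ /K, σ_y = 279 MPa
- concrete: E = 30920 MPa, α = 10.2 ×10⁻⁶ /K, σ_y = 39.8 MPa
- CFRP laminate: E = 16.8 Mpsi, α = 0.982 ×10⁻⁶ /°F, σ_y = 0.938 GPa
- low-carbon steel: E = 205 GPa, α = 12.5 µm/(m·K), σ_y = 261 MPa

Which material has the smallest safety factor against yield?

Per material, after unit conversion:
  maraging steel: E = 194.3, α = 11.1, σ_y = 1730 → σ = 203 MPa, n = 8.52
  beryllium: E = 296.5, α = 11.7, σ_y = 279.0 → σ = 327 MPa, n = 0.854
  concrete: E = 30.92, α = 10.2, σ_y = 39.80 → σ = 29.7 MPa, n = 1.34
  CFRP laminate: E = 115.8, α = 1.77, σ_y = 938.0 → σ = 19.3 MPa, n = 48.6
  low-carbon steel: E = 205.0, α = 12.5, σ_y = 261.0 → σ = 241 MPa, n = 1.08
The minimum is beryllium at n = 0.854.

beryllium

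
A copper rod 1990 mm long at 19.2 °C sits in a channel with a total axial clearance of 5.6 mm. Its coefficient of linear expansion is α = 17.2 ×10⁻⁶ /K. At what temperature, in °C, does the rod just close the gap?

183 °C

α·L₀·ΔT = 5.6 mm ⇒ ΔT = 5.6 / (17.2×10⁻⁶ × 1990.0) = 163.6 K.
T = 19.2 + 163.6 = 182.8 °C.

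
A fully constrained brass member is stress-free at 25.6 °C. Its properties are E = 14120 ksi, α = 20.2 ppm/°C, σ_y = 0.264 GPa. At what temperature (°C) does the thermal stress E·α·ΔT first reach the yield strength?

160 °C

E = 14120 ksi = 97.35 GPa.
σ_y = 0.264 GPa = 264.0 MPa.
E·α·ΔT = 264.0 MPa ⇒ ΔT = 264.0 / (97.35×10³ × 20.2×10⁻⁶) = 134.2 K.
T = 25.6 + 134.2 = 159.8 °C.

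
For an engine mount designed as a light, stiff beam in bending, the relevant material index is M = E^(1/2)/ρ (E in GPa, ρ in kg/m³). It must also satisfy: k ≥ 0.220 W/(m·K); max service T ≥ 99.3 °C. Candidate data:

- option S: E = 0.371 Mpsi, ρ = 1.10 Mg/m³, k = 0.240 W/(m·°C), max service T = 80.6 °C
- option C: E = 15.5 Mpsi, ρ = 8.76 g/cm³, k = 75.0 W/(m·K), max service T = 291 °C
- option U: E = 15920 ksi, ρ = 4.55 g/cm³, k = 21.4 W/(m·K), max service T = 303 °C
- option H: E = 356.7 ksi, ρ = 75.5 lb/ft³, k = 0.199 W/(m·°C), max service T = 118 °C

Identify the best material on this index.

Screen on constraints: k ≥ 0.220 W/(m·K); max service T ≥ 99.3 °C. Survivors: option C, option U.
In SI units:
  option C: E = 106.9 GPa, ρ = 8760 kg/m³
  option U: E = 109.8 GPa, ρ = 4550 kg/m³
  option U: M = 2.30×10⁻³
  option C: M = 1.18×10⁻³
Highest index: option U.

option U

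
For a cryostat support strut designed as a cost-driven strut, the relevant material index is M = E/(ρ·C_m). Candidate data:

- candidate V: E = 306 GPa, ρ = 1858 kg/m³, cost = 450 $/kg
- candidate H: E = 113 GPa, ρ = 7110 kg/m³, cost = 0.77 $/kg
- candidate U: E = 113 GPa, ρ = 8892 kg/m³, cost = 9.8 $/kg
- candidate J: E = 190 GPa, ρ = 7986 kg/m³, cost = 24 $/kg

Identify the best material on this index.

candidate H

Evaluate M for each candidate:
  candidate H: M = 20.6 MN·m per $
  candidate U: M = 1.30 MN·m per $
  candidate J: M = 0.991 MN·m per $
  candidate V: M = 0.366 MN·m per $
Candidate H has the largest M.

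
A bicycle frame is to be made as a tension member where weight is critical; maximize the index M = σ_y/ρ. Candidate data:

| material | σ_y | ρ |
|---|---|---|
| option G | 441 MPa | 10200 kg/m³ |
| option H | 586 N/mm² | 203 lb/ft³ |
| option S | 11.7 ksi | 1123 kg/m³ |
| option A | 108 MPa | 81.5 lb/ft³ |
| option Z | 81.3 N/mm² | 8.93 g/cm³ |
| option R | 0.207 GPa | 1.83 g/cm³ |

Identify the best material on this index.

option H

In SI units:
  option G: σ_y = 441.0 MPa, ρ = 10200 kg/m³
  option H: σ_y = 586.0 MPa, ρ = 3252 kg/m³
  option S: σ_y = 80.67 MPa, ρ = 1123 kg/m³
  option A: σ_y = 108.0 MPa, ρ = 1306 kg/m³
  option Z: σ_y = 81.30 MPa, ρ = 8930 kg/m³
  option R: σ_y = 207.0 MPa, ρ = 1830 kg/m³
  option H: M = 180 kN·m/kg
  option R: M = 113 kN·m/kg
  option A: M = 82.7 kN·m/kg
  option S: M = 71.8 kN·m/kg
  option G: M = 43.2 kN·m/kg
  option Z: M = 9.10 kN·m/kg
Option H has the largest M.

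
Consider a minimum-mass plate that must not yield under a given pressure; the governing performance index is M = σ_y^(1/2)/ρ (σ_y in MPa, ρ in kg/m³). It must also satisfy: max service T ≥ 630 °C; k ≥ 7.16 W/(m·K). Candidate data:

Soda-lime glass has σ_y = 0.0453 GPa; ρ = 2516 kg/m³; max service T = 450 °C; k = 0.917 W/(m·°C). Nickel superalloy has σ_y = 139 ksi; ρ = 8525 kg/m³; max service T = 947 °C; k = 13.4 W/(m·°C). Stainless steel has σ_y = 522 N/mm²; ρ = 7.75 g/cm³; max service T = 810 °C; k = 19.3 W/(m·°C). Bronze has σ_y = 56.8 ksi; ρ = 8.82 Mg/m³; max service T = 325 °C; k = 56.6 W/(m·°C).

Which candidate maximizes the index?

Screen on constraints: max service T ≥ 630 °C; k ≥ 7.16 W/(m·K). Survivors: nickel superalloy, stainless steel.
Convert each candidate to consistent units, then evaluate M:
  nickel superalloy: σ_y = 958.4 MPa, ρ = 8525 kg/m³
  stainless steel: σ_y = 522.0 MPa, ρ = 7750 kg/m³
  nickel superalloy: M = 3.63×10⁻³
  stainless steel: M = 2.95×10⁻³
Highest index: nickel superalloy.

nickel superalloy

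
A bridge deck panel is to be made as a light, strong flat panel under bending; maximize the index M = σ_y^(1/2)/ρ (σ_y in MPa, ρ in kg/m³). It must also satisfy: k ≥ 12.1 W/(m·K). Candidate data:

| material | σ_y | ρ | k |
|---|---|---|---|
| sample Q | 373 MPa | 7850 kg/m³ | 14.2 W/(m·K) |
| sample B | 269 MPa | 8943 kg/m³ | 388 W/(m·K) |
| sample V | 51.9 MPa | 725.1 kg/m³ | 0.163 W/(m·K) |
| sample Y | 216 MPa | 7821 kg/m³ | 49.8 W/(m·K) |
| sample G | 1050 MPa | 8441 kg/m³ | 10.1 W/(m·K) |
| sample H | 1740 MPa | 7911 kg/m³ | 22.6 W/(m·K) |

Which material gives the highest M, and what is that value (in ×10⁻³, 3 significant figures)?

sample H, M = 5.27×10⁻³

Screen on constraints: k ≥ 12.1 W/(m·K). Survivors: sample Q, sample B, sample Y, sample H.
Computing M directly (units already consistent):
  sample H: M = 5.27×10⁻³
  sample Q: M = 2.46×10⁻³
  sample Y: M = 1.88×10⁻³
  sample B: M = 1.83×10⁻³
The maximum is for sample H.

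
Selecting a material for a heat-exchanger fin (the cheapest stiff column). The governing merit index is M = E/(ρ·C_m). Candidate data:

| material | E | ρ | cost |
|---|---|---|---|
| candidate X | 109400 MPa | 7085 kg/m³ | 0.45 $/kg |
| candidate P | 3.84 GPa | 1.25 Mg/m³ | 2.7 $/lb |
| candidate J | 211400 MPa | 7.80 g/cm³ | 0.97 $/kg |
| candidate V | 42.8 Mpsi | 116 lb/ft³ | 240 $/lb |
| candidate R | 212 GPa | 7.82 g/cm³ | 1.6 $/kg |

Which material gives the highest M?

Normalizing units and computing the index:
  candidate X: E = 109.4 GPa, ρ = 7085 kg/m³, cost = 0.4500 $/kg
  candidate P: E = 3.840 GPa, ρ = 1250 kg/m³, cost = 5.952 $/kg
  candidate J: E = 211.4 GPa, ρ = 7800 kg/m³, cost = 0.9700 $/kg
  candidate V: E = 295.1 GPa, ρ = 1858 kg/m³, cost = 529.1 $/kg
  candidate R: E = 212.0 GPa, ρ = 7820 kg/m³, cost = 1.600 $/kg
  candidate X: M = 34.3 MN·m per $
  candidate J: M = 27.9 MN·m per $
  candidate R: M = 16.9 MN·m per $
  candidate P: M = 0.516 MN·m per $
  candidate V: M = 0.300 MN·m per $
Candidate X ranks first.

candidate X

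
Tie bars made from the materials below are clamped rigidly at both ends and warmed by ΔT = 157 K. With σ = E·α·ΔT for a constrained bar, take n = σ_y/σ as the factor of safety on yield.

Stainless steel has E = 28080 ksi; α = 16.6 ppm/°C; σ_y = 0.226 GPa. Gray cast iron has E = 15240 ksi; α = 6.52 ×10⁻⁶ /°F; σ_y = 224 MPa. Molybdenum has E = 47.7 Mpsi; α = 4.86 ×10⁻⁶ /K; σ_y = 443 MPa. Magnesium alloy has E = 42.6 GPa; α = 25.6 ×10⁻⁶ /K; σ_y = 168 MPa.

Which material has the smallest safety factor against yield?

Per material, after unit conversion:
  stainless steel: E = 193.6, α = 16.6, σ_y = 226.0 → σ = 505 MPa, n = 0.448
  gray cast iron: E = 105.1, α = 11.7, σ_y = 224.0 → σ = 194 MPa, n = 1.16
  molybdenum: E = 328.9, α = 4.86, σ_y = 443.0 → σ = 251 MPa, n = 1.77
  magnesium alloy: E = 42.60, α = 25.6, σ_y = 168.0 → σ = 171 MPa, n = 0.981
The minimum is stainless steel at n = 0.448.

stainless steel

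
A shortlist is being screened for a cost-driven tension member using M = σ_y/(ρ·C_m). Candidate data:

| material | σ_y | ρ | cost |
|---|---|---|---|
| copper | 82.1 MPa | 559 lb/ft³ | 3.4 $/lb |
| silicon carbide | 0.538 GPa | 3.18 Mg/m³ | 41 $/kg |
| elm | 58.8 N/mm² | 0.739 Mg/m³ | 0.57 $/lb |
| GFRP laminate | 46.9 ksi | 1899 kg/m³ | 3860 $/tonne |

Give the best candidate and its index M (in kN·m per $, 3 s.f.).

After converting to SI:
  copper: σ_y = 82.10 MPa, ρ = 8954 kg/m³, cost = 7.496 $/kg
  silicon carbide: σ_y = 538.0 MPa, ρ = 3180 kg/m³, cost = 41.00 $/kg
  elm: σ_y = 58.80 MPa, ρ = 739.0 kg/m³, cost = 1.257 $/kg
  GFRP laminate: σ_y = 323.4 MPa, ρ = 1899 kg/m³, cost = 3.860 $/kg
  elm: M = 63.3 kN·m per $
  GFRP laminate: M = 44.1 kN·m per $
  silicon carbide: M = 4.13 kN·m per $
  copper: M = 1.22 kN·m per $
Elm has the largest M.

elm, M = 63.3 kN·m per $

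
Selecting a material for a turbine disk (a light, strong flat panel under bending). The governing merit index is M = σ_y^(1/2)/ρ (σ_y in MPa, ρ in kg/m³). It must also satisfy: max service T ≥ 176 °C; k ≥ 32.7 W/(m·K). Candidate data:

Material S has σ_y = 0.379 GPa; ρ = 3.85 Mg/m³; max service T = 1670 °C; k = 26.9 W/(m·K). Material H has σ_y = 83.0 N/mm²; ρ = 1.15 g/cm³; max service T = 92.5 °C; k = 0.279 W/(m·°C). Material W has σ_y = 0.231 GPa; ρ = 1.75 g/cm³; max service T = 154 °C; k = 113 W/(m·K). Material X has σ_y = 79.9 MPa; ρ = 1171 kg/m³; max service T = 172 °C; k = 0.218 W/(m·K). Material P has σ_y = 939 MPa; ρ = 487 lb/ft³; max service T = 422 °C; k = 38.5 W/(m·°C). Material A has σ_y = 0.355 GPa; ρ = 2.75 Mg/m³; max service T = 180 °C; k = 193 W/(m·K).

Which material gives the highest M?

material A

Screen on constraints: max service T ≥ 176 °C; k ≥ 32.7 W/(m·K). Survivors: material P, material A.
Convert each candidate to consistent units, then evaluate M:
  material P: σ_y = 939.0 MPa, ρ = 7801 kg/m³
  material A: σ_y = 355.0 MPa, ρ = 2750 kg/m³
  material A: M = 6.85×10⁻³
  material P: M = 3.93×10⁻³
Highest index: material A.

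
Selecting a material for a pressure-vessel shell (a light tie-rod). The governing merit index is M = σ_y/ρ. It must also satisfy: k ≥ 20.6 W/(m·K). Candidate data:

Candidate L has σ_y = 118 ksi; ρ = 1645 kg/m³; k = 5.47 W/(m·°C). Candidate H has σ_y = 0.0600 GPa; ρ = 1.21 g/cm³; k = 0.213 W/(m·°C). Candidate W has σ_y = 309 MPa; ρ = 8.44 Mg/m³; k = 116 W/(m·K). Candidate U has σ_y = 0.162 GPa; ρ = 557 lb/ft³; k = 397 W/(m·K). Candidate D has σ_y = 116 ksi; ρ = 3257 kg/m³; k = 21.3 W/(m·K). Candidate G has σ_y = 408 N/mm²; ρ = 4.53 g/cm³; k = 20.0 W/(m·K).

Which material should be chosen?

candidate D

Screen on constraints: k ≥ 20.6 W/(m·K). Survivors: candidate W, candidate U, candidate D.
Putting every candidate on a common basis:
  candidate W: σ_y = 309.0 MPa, ρ = 8440 kg/m³
  candidate U: σ_y = 162.0 MPa, ρ = 8922 kg/m³
  candidate D: σ_y = 799.8 MPa, ρ = 3257 kg/m³
  candidate D: M = 246 kN·m/kg
  candidate W: M = 36.6 kN·m/kg
  candidate U: M = 18.2 kN·m/kg
Candidate D ranks first.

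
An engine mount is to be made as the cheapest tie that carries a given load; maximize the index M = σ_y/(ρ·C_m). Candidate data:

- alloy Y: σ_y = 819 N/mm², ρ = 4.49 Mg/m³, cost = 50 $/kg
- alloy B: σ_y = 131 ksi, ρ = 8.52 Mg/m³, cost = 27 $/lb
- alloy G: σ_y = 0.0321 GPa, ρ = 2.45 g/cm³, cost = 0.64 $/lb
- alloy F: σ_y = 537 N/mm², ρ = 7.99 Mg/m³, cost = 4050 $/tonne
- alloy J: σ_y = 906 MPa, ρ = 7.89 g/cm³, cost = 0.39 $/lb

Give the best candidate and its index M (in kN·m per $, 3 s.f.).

Convert each candidate to consistent units, then evaluate M:
  alloy Y: σ_y = 819.0 MPa, ρ = 4490 kg/m³, cost = 50.00 $/kg
  alloy B: σ_y = 903.2 MPa, ρ = 8520 kg/m³, cost = 59.52 $/kg
  alloy G: σ_y = 32.10 MPa, ρ = 2450 kg/m³, cost = 1.411 $/kg
  alloy F: σ_y = 537.0 MPa, ρ = 7990 kg/m³, cost = 4.050 $/kg
  alloy J: σ_y = 906.0 MPa, ρ = 7890 kg/m³, cost = 0.8598 $/kg
  alloy J: M = 134 kN·m per $
  alloy F: M = 16.6 kN·m per $
  alloy G: M = 9.29 kN·m per $
  alloy Y: M = 3.65 kN·m per $
  alloy B: M = 1.78 kN·m per $
Highest index: alloy J.

alloy J, M = 134 kN·m per $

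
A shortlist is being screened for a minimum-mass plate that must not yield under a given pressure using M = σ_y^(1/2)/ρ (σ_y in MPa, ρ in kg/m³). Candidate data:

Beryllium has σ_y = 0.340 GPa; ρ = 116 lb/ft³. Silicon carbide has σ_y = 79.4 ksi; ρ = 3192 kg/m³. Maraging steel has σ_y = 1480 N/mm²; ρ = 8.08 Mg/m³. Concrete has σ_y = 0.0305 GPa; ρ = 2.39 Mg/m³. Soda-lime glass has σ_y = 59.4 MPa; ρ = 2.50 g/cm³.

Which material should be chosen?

beryllium

Putting every candidate on a common basis:
  beryllium: σ_y = 340.0 MPa, ρ = 1858 kg/m³
  silicon carbide: σ_y = 547.4 MPa, ρ = 3192 kg/m³
  maraging steel: σ_y = 1480 MPa, ρ = 8080 kg/m³
  concrete: σ_y = 30.50 MPa, ρ = 2390 kg/m³
  soda-lime glass: σ_y = 59.40 MPa, ρ = 2500 kg/m³
  beryllium: M = 9.92×10⁻³
  silicon carbide: M = 7.33×10⁻³
  maraging steel: M = 4.76×10⁻³
  soda-lime glass: M = 3.08×10⁻³
  concrete: M = 2.31×10⁻³
Beryllium has the largest M.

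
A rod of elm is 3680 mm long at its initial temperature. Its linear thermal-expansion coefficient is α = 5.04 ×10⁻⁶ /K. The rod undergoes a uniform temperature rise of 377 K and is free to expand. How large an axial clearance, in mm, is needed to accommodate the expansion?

ΔL = α·L₀·ΔT = 5.04×10⁻⁶ × 3680 mm × 377.0 K = 6.99 mm.

6.99 mm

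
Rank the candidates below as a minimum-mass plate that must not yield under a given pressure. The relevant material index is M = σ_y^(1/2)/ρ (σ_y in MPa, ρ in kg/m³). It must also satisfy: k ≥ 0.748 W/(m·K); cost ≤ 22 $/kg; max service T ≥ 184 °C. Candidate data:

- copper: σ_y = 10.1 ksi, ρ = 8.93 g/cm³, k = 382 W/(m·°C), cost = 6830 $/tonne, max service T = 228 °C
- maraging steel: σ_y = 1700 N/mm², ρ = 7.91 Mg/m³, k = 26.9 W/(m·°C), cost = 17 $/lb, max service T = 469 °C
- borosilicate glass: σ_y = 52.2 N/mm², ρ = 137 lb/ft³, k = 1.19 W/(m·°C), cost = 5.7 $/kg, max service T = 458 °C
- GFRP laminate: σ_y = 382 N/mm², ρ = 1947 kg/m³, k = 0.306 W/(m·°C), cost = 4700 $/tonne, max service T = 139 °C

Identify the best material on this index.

Screen on constraints: k ≥ 0.748 W/(m·K); cost ≤ 22 $/kg; max service T ≥ 184 °C. Survivors: copper, borosilicate glass.
Putting every candidate on a common basis:
  copper: σ_y = 69.64 MPa, ρ = 8930 kg/m³
  borosilicate glass: σ_y = 52.20 MPa, ρ = 2195 kg/m³
  borosilicate glass: M = 3.29×10⁻³
  copper: M = 0.934×10⁻³
Borosilicate glass has the largest M.

borosilicate glass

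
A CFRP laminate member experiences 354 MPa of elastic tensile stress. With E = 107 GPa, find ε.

3.31×10⁻³

ε = σ/E = 354 / 107000 = 3.31×10⁻³.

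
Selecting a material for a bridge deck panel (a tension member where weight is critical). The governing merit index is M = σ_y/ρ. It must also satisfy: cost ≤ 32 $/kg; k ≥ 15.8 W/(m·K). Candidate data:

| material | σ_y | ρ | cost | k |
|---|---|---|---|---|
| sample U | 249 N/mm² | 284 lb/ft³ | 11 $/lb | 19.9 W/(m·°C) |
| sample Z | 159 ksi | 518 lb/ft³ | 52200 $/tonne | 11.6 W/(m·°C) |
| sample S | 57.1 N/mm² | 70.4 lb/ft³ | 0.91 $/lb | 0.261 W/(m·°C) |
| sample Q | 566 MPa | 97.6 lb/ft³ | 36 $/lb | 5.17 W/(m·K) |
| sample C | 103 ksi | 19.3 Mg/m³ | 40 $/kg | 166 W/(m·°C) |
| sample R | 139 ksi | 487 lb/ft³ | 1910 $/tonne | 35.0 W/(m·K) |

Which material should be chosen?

sample R

Screen on constraints: cost ≤ 32 $/kg; k ≥ 15.8 W/(m·K). Survivors: sample U, sample R.
Putting every candidate on a common basis:
  sample U: σ_y = 249.0 MPa, ρ = 4549 kg/m³
  sample R: σ_y = 958.4 MPa, ρ = 7801 kg/m³
  sample R: M = 123 kN·m/kg
  sample U: M = 54.7 kN·m/kg
The maximum is for sample R.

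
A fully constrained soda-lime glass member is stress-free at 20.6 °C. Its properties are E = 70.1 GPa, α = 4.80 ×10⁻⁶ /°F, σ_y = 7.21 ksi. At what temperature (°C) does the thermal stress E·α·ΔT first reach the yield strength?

103 °C

α = 4.80×10⁻⁶/°F × 9/5 = 8.64×10⁻⁶/K.
σ_y = 7.21 ksi = 49.71 MPa.
E·α·ΔT = 49.71 MPa ⇒ ΔT = 49.71 / (70.10×10³ × 8.64×10⁻⁶) = 82.08 K.
T = 20.6 + 82.08 = 102.7 °C.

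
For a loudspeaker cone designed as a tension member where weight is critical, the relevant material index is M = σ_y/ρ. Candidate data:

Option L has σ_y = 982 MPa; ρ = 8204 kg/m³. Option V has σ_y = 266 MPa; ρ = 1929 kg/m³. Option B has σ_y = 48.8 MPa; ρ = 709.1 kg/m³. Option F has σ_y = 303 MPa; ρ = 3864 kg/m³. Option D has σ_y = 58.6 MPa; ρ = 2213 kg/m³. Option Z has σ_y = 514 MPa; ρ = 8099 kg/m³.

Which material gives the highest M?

Per-candidate index values:
  option V: M = 138 kN·m/kg
  option L: M = 120 kN·m/kg
  option F: M = 78.4 kN·m/kg
  option B: M = 68.8 kN·m/kg
  option Z: M = 63.5 kN·m/kg
  option D: M = 26.5 kN·m/kg
The maximum is for option V.

option V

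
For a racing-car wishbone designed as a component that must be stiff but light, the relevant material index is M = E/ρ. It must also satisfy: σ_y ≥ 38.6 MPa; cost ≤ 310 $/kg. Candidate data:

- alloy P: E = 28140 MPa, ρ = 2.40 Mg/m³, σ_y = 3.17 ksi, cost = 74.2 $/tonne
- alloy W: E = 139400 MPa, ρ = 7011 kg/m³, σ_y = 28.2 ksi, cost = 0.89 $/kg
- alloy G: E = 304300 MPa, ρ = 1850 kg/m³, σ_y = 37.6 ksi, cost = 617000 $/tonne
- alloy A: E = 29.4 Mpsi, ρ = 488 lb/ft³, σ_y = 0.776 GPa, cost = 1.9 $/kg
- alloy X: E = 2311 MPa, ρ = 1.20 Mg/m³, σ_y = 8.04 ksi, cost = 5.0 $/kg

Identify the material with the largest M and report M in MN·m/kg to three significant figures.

alloy A, M = 25.9 MN·m/kg

Screen on constraints: σ_y ≥ 38.6 MPa; cost ≤ 310 $/kg. Survivors: alloy W, alloy A, alloy X.
Putting every candidate on a common basis:
  alloy W: E = 139.4 GPa, ρ = 7011 kg/m³
  alloy A: E = 202.7 GPa, ρ = 7817 kg/m³
  alloy X: E = 2.311 GPa, ρ = 1200 kg/m³
  alloy A: M = 25.9 MN·m/kg
  alloy W: M = 19.9 MN·m/kg
  alloy X: M = 1.93 MN·m/kg
Highest index: alloy A.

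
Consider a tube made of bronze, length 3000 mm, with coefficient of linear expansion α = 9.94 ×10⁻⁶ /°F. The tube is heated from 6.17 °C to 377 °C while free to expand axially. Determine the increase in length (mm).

19.9 mm

Convert α: 9.94×10⁻⁶/°F × (9/5) = 17.9×10⁻⁶/K.
ΔT = 377 − 6.17 = 370.8 K.
ΔL = α·L₀·ΔT = 17.9×10⁻⁶ × 3000 mm × 370.8 K = 19.9 mm.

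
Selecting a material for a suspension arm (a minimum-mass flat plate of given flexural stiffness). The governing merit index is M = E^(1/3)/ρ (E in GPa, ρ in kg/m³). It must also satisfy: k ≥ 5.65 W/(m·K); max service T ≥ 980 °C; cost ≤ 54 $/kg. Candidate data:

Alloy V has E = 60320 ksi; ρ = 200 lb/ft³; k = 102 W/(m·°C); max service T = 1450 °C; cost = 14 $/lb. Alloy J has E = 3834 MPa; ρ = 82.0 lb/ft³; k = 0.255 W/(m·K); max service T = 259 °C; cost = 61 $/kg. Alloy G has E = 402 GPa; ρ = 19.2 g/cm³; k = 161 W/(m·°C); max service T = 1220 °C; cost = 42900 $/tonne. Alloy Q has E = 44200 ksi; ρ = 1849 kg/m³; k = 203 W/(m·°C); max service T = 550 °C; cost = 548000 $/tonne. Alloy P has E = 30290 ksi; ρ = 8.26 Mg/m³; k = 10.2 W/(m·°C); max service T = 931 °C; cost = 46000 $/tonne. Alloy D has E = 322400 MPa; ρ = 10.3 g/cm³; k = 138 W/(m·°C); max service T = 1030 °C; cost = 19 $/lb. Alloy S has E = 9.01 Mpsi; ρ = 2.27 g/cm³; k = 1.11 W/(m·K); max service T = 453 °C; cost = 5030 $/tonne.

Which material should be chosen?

alloy V

Screen on constraints: k ≥ 5.65 W/(m·K); max service T ≥ 980 °C; cost ≤ 54 $/kg. Survivors: alloy V, alloy G, alloy D.
Normalizing units and computing the index:
  alloy V: E = 415.9 GPa, ρ = 3204 kg/m³
  alloy G: E = 402.0 GPa, ρ = 19200 kg/m³
  alloy D: E = 322.4 GPa, ρ = 10300 kg/m³
  alloy V: M = 2.33×10⁻³
  alloy D: M = 0.666×10⁻³
  alloy G: M = 0.384×10⁻³
Alloy V ranks first.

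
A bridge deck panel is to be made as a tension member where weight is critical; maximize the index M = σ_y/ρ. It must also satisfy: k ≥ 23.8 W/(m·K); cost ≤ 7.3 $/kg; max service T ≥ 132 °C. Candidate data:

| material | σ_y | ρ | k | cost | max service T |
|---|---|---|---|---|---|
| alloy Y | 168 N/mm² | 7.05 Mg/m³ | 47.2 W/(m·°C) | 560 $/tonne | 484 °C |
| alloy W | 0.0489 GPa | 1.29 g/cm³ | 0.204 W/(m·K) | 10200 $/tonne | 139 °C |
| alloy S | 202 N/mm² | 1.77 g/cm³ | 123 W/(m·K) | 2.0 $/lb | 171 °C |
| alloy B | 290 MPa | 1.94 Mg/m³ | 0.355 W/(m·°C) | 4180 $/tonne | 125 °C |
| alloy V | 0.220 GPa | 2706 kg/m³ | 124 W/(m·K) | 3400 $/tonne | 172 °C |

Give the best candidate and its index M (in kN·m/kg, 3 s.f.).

alloy S, M = 114 kN·m/kg

Screen on constraints: k ≥ 23.8 W/(m·K); cost ≤ 7.3 $/kg; max service T ≥ 132 °C. Survivors: alloy Y, alloy S, alloy V.
Putting every candidate on a common basis:
  alloy Y: σ_y = 168.0 MPa, ρ = 7050 kg/m³
  alloy S: σ_y = 202.0 MPa, ρ = 1770 kg/m³
  alloy V: σ_y = 220.0 MPa, ρ = 2706 kg/m³
  alloy S: M = 114 kN·m/kg
  alloy V: M = 81.3 kN·m/kg
  alloy Y: M = 23.8 kN·m/kg
Alloy S has the largest M.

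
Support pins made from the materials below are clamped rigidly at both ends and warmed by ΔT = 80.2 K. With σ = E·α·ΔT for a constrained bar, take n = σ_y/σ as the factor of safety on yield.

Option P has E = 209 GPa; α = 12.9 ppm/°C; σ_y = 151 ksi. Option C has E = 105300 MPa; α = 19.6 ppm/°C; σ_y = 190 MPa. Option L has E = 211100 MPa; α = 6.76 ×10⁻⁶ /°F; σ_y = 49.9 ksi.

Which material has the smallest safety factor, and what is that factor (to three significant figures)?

Per material, after unit conversion:
  option P: E = 209.0, α = 12.9, σ_y = 1041 → σ = 216 MPa, n = 4.81
  option C: E = 105.3, α = 19.6, σ_y = 190.0 → σ = 166 MPa, n = 1.15
  option L: E = 211.1, α = 12.2, σ_y = 344.0 → σ = 206 MPa, n = 1.67
The minimum is option C at n = 1.15.

option C, n = 1.15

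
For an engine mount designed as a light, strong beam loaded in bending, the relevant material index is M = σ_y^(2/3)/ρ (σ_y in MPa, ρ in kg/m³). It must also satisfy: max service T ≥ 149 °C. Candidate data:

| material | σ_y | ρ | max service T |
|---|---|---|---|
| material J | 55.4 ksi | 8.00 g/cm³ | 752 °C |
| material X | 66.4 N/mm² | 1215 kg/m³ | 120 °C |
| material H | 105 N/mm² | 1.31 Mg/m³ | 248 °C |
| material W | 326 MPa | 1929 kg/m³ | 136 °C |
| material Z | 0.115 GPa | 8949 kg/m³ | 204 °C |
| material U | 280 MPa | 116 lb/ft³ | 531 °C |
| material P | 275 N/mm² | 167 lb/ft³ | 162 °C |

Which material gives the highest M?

Screen on constraints: max service T ≥ 149 °C. Survivors: material J, material H, material Z, material U, material P.
Normalizing units and computing the index:
  material J: σ_y = 382.0 MPa, ρ = 8000 kg/m³
  material H: σ_y = 105.0 MPa, ρ = 1310 kg/m³
  material Z: σ_y = 115.0 MPa, ρ = 8949 kg/m³
  material U: σ_y = 280.0 MPa, ρ = 1858 kg/m³
  material P: σ_y = 275.0 MPa, ρ = 2675 kg/m³
  material U: M = 23.0×10⁻³
  material H: M = 17.0×10⁻³
  material P: M = 15.8×10⁻³
  material J: M = 6.58×10⁻³
  material Z: M = 2.64×10⁻³
The maximum is for material U.

material U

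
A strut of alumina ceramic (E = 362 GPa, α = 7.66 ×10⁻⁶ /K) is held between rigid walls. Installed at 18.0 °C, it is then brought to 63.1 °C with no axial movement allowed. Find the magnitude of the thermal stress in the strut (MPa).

ΔT = 45.10 K. Constrained thermal stress σ = E·α·ΔT = 362.0×10³ MPa × 7.66×10⁻⁶ × 45.10 = 125 MPa (compressive).

125 MPa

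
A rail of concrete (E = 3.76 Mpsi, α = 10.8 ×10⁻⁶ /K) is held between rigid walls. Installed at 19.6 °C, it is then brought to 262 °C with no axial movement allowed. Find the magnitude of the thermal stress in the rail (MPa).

67.9 MPa

E = 3.76 Mpsi = 25.92 GPa.
ΔT = 242.4 K. Constrained thermal stress σ = E·α·ΔT = 25.92×10³ MPa × 10.8×10⁻⁶ × 242.4 = 67.9 MPa (compressive).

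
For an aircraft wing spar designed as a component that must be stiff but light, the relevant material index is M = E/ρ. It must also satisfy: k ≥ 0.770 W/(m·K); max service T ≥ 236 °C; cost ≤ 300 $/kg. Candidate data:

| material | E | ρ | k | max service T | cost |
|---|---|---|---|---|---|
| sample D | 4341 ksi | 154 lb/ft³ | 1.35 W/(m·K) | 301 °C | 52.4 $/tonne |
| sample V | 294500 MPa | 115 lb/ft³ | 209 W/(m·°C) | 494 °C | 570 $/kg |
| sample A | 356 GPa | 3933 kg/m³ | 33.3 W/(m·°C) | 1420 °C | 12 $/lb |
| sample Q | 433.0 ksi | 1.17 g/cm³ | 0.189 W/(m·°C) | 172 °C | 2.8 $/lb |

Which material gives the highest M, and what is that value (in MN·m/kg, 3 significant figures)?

sample A, M = 90.5 MN·m/kg

Screen on constraints: k ≥ 0.770 W/(m·K); max service T ≥ 236 °C; cost ≤ 300 $/kg. Survivors: sample D, sample A.
Putting every candidate on a common basis:
  sample D: E = 29.93 GPa, ρ = 2467 kg/m³
  sample A: E = 356.0 GPa, ρ = 3933 kg/m³
  sample A: M = 90.5 MN·m/kg
  sample D: M = 12.1 MN·m/kg
The maximum is for sample A.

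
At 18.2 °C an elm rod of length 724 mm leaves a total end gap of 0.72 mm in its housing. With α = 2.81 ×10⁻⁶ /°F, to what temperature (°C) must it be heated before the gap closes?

α = 2.81×10⁻⁶/°F × 9/5 = 5.06×10⁻⁶/K.
α·L₀·ΔT = 0.72 mm ⇒ ΔT = 0.72 / (5.06×10⁻⁶ × 724.0) = 196.6 K.
T = 18.2 + 196.6 = 214.8 °C.

215 °C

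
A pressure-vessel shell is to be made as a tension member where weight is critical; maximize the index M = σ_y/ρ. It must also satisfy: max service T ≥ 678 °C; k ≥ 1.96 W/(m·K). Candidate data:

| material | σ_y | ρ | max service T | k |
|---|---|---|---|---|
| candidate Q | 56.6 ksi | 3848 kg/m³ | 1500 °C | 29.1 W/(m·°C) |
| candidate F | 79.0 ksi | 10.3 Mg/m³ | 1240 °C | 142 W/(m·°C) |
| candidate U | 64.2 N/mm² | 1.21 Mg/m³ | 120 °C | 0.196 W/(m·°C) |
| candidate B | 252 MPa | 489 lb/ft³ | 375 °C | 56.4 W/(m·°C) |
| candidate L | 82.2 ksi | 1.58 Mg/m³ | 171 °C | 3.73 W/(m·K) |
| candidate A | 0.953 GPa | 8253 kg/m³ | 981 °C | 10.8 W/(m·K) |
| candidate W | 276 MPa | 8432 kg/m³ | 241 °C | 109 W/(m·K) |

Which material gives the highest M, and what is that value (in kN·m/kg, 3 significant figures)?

Screen on constraints: max service T ≥ 678 °C; k ≥ 1.96 W/(m·K). Survivors: candidate Q, candidate F, candidate A.
Convert each candidate to consistent units, then evaluate M:
  candidate Q: σ_y = 390.2 MPa, ρ = 3848 kg/m³
  candidate F: σ_y = 544.7 MPa, ρ = 10300 kg/m³
  candidate A: σ_y = 953.0 MPa, ρ = 8253 kg/m³
  candidate A: M = 115 kN·m/kg
  candidate Q: M = 101 kN·m/kg
  candidate F: M = 52.9 kN·m/kg
The maximum is for candidate A.

candidate A, M = 115 kN·m/kg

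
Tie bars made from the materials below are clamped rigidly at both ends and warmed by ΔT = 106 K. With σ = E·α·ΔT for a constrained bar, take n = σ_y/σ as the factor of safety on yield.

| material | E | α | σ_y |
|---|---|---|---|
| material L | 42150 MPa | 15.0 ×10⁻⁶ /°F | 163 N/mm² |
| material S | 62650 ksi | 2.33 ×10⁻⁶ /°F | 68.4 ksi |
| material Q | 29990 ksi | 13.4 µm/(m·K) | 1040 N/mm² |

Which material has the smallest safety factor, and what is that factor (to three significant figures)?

material L, n = 1.35

With everything in SI (GPa, ×10⁻⁶/K, MPa):
  material L: E = 42.15, α = 27.0, σ_y = 163.0 → σ = 121 MPa, n = 1.35
  material S: E = 432.0, α = 4.19, σ_y = 471.6 → σ = 192 MPa, n = 2.46
  material Q: E = 206.8, α = 13.4, σ_y = 1040 → σ = 294 MPa, n = 3.54
Smallest n: material L with n = 1.35.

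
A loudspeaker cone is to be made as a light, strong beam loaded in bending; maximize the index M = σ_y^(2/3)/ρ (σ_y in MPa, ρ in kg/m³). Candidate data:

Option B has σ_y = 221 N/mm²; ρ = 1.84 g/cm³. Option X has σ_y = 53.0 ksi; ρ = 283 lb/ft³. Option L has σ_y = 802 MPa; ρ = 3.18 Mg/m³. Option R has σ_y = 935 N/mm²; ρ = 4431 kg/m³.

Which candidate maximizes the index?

After converting to SI:
  option B: σ_y = 221.0 MPa, ρ = 1840 kg/m³
  option X: σ_y = 365.4 MPa, ρ = 4533 kg/m³
  option L: σ_y = 802.0 MPa, ρ = 3180 kg/m³
  option R: σ_y = 935.0 MPa, ρ = 4431 kg/m³
  option L: M = 27.1×10⁻³
  option R: M = 21.6×10⁻³
  option B: M = 19.9×10⁻³
  option X: M = 11.3×10⁻³
The maximum is for option L.

option L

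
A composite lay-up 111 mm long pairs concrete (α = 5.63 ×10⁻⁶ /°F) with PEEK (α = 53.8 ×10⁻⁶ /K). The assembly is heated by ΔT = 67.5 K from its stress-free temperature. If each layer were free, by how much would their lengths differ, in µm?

concrete: α = 5.63×10⁻⁶/°F × 9/5 = 10.1×10⁻⁶/K.
Δα = |10.1 − 53.8|×10⁻⁶/K = 43.7×10⁻⁶/K.
ΔL_mismatch = Δα·L·ΔT = 43.7×10⁻⁶ × 111.0 mm × 67.5 K = 327 µm.

327 µm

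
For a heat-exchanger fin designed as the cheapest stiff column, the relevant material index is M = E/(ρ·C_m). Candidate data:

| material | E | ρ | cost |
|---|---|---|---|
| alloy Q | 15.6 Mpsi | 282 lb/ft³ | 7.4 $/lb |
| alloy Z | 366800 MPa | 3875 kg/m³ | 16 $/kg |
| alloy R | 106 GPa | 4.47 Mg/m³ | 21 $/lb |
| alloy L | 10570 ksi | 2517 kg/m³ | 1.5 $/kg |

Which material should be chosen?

alloy L

Putting every candidate on a common basis:
  alloy Q: E = 107.6 GPa, ρ = 4517 kg/m³, cost = 16.31 $/kg
  alloy Z: E = 366.8 GPa, ρ = 3875 kg/m³, cost = 16.00 $/kg
  alloy R: E = 106.0 GPa, ρ = 4470 kg/m³, cost = 46.30 $/kg
  alloy L: E = 72.88 GPa, ρ = 2517 kg/m³, cost = 1.500 $/kg
  alloy L: M = 19.3 MN·m per $
  alloy Z: M = 5.92 MN·m per $
  alloy Q: M = 1.46 MN·m per $
  alloy R: M = 0.512 MN·m per $
Alloy L ranks first.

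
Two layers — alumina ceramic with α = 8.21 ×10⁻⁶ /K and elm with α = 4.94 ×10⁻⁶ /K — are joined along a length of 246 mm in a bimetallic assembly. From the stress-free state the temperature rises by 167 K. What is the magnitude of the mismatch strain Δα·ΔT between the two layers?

Δα = |8.21 − 4.94|×10⁻⁶/K = 3.27×10⁻⁶/K.
Mismatch strain = Δα·ΔT = 3.27×10⁻⁶ × 167.0 = 5.46×10⁻⁴.

5.46×10⁻⁴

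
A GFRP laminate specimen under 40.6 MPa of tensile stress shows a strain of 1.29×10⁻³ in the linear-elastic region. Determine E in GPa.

E = σ/ε = 40.6 MPa / 1.29×10⁻³ = 31470 MPa = 31.5 GPa.

31.5 GPa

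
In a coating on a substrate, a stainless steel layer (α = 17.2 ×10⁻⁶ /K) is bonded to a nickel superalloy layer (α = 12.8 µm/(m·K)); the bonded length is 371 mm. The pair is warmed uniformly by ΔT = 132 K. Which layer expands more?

stainless steel

α(stainless steel) = 17.2×10⁻⁶/K vs α(nickel superalloy) = 12.8×10⁻⁶/K.
Higher α expands more for the same ΔT: stainless steel.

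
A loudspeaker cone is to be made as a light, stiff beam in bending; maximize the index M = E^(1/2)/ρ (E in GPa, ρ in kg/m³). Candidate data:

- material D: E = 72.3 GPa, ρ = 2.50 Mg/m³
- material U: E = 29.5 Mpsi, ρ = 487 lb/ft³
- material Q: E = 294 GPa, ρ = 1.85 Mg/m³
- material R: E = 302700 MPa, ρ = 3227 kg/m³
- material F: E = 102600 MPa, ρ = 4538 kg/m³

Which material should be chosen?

material Q

Normalizing units and computing the index:
  material D: E = 72.30 GPa, ρ = 2500 kg/m³
  material U: E = 203.4 GPa, ρ = 7801 kg/m³
  material Q: E = 294.0 GPa, ρ = 1850 kg/m³
  material R: E = 302.7 GPa, ρ = 3227 kg/m³
  material F: E = 102.6 GPa, ρ = 4538 kg/m³
  material Q: M = 9.27×10⁻³
  material R: M = 5.39×10⁻³
  material D: M = 3.40×10⁻³
  material F: M = 2.23×10⁻³
  material U: M = 1.83×10⁻³
The maximum is for material Q.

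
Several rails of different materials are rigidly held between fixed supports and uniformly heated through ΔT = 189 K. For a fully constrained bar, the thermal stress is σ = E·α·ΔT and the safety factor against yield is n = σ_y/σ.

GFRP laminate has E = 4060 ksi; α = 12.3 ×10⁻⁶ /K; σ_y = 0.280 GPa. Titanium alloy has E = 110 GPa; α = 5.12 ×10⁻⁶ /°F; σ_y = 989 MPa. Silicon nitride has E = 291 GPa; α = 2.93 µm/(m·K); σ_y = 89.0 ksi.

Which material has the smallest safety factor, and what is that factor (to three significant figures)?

silicon nitride, n = 3.81

Per material, after unit conversion:
  GFRP laminate: E = 27.99, α = 12.3, σ_y = 280.0 → σ = 65.1 MPa, n = 4.30
  titanium alloy: E = 110.0, α = 9.22, σ_y = 989.0 → σ = 192 MPa, n = 5.16
  silicon nitride: E = 291.0, α = 2.93, σ_y = 613.6 → σ = 161 MPa, n = 3.81
The minimum is silicon nitride at n = 3.81.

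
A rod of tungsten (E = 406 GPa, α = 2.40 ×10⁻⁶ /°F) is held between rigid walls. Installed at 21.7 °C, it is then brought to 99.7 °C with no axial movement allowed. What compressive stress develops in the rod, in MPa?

137 MPa

α = 2.40×10⁻⁶/°F × 9/5 = 4.32×10⁻⁶/K.
ΔT = 78.00 K. Constrained thermal stress σ = E·α·ΔT = 406.0×10³ MPa × 4.32×10⁻⁶ × 78.00 = 137 MPa (compressive).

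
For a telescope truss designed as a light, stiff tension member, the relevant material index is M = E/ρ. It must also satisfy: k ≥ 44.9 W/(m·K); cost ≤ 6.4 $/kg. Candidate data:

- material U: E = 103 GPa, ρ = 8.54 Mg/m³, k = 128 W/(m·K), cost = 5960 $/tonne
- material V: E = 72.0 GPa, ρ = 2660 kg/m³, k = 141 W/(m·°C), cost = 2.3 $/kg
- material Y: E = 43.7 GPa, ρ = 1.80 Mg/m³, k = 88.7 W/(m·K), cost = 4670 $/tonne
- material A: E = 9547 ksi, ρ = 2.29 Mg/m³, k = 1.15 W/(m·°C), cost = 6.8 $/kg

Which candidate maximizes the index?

Screen on constraints: k ≥ 44.9 W/(m·K); cost ≤ 6.4 $/kg. Survivors: material U, material V, material Y.
Putting every candidate on a common basis:
  material U: E = 103.0 GPa, ρ = 8540 kg/m³
  material V: E = 72.00 GPa, ρ = 2660 kg/m³
  material Y: E = 43.70 GPa, ρ = 1800 kg/m³
  material V: M = 27.1 MN·m/kg
  material Y: M = 24.3 MN·m/kg
  material U: M = 12.1 MN·m/kg
The maximum is for material V.

material V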